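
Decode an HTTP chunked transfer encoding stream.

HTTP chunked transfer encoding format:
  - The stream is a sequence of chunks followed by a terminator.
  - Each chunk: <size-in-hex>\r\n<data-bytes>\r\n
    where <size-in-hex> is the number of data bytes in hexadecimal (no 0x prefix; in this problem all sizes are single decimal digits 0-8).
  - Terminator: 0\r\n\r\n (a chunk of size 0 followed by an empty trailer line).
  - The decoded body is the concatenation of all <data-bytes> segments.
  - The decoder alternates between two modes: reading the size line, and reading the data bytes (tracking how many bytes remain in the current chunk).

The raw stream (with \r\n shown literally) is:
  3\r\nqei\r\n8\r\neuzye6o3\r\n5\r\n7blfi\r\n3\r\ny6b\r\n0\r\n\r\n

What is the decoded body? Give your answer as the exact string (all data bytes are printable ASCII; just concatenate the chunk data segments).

Chunk 1: stream[0..1]='3' size=0x3=3, data at stream[3..6]='qei' -> body[0..3], body so far='qei'
Chunk 2: stream[8..9]='8' size=0x8=8, data at stream[11..19]='euzye6o3' -> body[3..11], body so far='qeieuzye6o3'
Chunk 3: stream[21..22]='5' size=0x5=5, data at stream[24..29]='7blfi' -> body[11..16], body so far='qeieuzye6o37blfi'
Chunk 4: stream[31..32]='3' size=0x3=3, data at stream[34..37]='y6b' -> body[16..19], body so far='qeieuzye6o37blfiy6b'
Chunk 5: stream[39..40]='0' size=0 (terminator). Final body='qeieuzye6o37blfiy6b' (19 bytes)

Answer: qeieuzye6o37blfiy6b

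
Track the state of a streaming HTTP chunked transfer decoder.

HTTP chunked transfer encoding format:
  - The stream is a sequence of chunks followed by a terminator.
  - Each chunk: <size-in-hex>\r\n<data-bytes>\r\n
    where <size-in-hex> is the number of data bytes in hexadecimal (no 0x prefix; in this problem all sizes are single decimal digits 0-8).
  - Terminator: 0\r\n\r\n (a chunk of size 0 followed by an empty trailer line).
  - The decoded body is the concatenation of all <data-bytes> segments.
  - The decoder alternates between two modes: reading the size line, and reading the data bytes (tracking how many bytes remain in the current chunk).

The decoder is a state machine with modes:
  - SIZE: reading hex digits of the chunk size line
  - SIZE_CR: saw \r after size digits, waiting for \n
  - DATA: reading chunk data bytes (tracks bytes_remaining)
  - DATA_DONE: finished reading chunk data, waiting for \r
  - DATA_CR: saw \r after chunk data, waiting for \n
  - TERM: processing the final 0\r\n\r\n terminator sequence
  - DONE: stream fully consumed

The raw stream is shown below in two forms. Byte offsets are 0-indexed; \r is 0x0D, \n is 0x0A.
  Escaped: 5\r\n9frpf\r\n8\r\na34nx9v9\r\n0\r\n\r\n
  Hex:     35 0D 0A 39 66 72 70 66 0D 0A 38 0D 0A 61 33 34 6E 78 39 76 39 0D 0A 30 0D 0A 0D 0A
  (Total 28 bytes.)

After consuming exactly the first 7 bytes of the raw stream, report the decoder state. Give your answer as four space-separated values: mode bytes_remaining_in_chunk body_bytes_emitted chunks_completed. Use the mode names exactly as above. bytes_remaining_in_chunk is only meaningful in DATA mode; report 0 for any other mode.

Byte 0 = '5': mode=SIZE remaining=0 emitted=0 chunks_done=0
Byte 1 = 0x0D: mode=SIZE_CR remaining=0 emitted=0 chunks_done=0
Byte 2 = 0x0A: mode=DATA remaining=5 emitted=0 chunks_done=0
Byte 3 = '9': mode=DATA remaining=4 emitted=1 chunks_done=0
Byte 4 = 'f': mode=DATA remaining=3 emitted=2 chunks_done=0
Byte 5 = 'r': mode=DATA remaining=2 emitted=3 chunks_done=0
Byte 6 = 'p': mode=DATA remaining=1 emitted=4 chunks_done=0

Answer: DATA 1 4 0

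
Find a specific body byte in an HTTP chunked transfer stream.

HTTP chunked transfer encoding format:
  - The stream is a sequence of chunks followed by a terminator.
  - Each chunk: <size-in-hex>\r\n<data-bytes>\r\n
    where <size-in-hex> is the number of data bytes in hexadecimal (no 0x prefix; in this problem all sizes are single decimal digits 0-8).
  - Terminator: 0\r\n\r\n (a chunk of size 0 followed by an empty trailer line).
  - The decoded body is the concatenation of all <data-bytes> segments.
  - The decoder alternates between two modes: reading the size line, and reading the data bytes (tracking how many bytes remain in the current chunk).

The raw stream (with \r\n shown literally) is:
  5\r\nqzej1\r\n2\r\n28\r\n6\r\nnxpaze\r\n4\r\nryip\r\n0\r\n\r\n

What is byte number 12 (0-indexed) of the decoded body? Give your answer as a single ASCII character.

Chunk 1: stream[0..1]='5' size=0x5=5, data at stream[3..8]='qzej1' -> body[0..5], body so far='qzej1'
Chunk 2: stream[10..11]='2' size=0x2=2, data at stream[13..15]='28' -> body[5..7], body so far='qzej128'
Chunk 3: stream[17..18]='6' size=0x6=6, data at stream[20..26]='nxpaze' -> body[7..13], body so far='qzej128nxpaze'
Chunk 4: stream[28..29]='4' size=0x4=4, data at stream[31..35]='ryip' -> body[13..17], body so far='qzej128nxpazeryip'
Chunk 5: stream[37..38]='0' size=0 (terminator). Final body='qzej128nxpazeryip' (17 bytes)
Body byte 12 = 'e'

Answer: e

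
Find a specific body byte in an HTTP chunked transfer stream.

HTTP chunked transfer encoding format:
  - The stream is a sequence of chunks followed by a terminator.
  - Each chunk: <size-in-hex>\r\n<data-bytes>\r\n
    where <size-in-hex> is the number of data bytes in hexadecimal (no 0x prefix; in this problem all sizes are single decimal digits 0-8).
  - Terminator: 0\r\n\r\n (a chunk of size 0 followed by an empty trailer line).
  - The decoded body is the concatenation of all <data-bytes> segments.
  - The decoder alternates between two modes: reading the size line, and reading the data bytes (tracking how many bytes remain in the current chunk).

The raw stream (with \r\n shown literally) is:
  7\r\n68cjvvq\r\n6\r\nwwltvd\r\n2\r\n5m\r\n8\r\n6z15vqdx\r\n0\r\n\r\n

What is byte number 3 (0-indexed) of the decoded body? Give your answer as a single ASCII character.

Chunk 1: stream[0..1]='7' size=0x7=7, data at stream[3..10]='68cjvvq' -> body[0..7], body so far='68cjvvq'
Chunk 2: stream[12..13]='6' size=0x6=6, data at stream[15..21]='wwltvd' -> body[7..13], body so far='68cjvvqwwltvd'
Chunk 3: stream[23..24]='2' size=0x2=2, data at stream[26..28]='5m' -> body[13..15], body so far='68cjvvqwwltvd5m'
Chunk 4: stream[30..31]='8' size=0x8=8, data at stream[33..41]='6z15vqdx' -> body[15..23], body so far='68cjvvqwwltvd5m6z15vqdx'
Chunk 5: stream[43..44]='0' size=0 (terminator). Final body='68cjvvqwwltvd5m6z15vqdx' (23 bytes)
Body byte 3 = 'j'

Answer: j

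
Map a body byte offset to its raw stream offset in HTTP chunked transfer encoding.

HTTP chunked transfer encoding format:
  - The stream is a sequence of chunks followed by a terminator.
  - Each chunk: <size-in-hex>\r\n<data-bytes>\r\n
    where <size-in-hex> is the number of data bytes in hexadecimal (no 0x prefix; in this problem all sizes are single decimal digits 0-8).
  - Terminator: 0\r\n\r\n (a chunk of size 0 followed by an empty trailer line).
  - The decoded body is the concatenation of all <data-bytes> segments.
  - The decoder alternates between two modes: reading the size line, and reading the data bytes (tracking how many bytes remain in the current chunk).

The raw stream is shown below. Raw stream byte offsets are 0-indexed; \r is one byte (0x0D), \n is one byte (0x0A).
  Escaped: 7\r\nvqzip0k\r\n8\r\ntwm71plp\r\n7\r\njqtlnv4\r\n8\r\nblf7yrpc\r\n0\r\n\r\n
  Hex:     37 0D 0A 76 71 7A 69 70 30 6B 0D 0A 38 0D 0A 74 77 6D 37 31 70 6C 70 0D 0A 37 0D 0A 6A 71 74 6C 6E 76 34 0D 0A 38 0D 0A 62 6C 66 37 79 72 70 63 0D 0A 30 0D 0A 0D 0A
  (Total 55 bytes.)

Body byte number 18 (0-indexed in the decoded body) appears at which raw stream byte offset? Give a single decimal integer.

Answer: 31

Derivation:
Chunk 1: stream[0..1]='7' size=0x7=7, data at stream[3..10]='vqzip0k' -> body[0..7], body so far='vqzip0k'
Chunk 2: stream[12..13]='8' size=0x8=8, data at stream[15..23]='twm71plp' -> body[7..15], body so far='vqzip0ktwm71plp'
Chunk 3: stream[25..26]='7' size=0x7=7, data at stream[28..35]='jqtlnv4' -> body[15..22], body so far='vqzip0ktwm71plpjqtlnv4'
Chunk 4: stream[37..38]='8' size=0x8=8, data at stream[40..48]='blf7yrpc' -> body[22..30], body so far='vqzip0ktwm71plpjqtlnv4blf7yrpc'
Chunk 5: stream[50..51]='0' size=0 (terminator). Final body='vqzip0ktwm71plpjqtlnv4blf7yrpc' (30 bytes)
Body byte 18 at stream offset 31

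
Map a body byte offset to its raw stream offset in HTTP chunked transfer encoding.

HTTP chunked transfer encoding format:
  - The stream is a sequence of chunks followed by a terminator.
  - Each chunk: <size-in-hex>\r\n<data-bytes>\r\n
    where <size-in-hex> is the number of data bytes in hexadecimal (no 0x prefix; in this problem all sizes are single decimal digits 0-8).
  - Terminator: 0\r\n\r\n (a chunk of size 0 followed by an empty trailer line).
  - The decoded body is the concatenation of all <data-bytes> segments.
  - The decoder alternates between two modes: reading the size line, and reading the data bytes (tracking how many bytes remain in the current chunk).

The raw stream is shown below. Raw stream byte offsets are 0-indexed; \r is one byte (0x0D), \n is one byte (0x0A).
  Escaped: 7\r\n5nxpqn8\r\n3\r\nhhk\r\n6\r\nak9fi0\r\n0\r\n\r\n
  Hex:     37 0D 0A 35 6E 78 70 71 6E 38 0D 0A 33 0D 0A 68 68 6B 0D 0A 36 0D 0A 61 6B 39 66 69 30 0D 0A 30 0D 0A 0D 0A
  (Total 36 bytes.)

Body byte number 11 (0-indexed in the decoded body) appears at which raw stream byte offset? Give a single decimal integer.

Chunk 1: stream[0..1]='7' size=0x7=7, data at stream[3..10]='5nxpqn8' -> body[0..7], body so far='5nxpqn8'
Chunk 2: stream[12..13]='3' size=0x3=3, data at stream[15..18]='hhk' -> body[7..10], body so far='5nxpqn8hhk'
Chunk 3: stream[20..21]='6' size=0x6=6, data at stream[23..29]='ak9fi0' -> body[10..16], body so far='5nxpqn8hhkak9fi0'
Chunk 4: stream[31..32]='0' size=0 (terminator). Final body='5nxpqn8hhkak9fi0' (16 bytes)
Body byte 11 at stream offset 24

Answer: 24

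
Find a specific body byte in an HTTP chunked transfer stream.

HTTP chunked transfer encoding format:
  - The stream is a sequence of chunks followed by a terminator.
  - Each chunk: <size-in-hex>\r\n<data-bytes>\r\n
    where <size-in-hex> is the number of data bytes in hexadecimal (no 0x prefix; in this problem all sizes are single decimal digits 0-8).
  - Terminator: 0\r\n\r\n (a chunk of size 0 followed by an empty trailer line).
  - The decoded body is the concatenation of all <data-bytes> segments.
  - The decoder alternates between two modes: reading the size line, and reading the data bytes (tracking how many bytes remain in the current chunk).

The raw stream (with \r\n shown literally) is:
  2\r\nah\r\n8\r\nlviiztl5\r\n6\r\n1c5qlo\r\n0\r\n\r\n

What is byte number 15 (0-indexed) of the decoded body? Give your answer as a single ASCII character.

Chunk 1: stream[0..1]='2' size=0x2=2, data at stream[3..5]='ah' -> body[0..2], body so far='ah'
Chunk 2: stream[7..8]='8' size=0x8=8, data at stream[10..18]='lviiztl5' -> body[2..10], body so far='ahlviiztl5'
Chunk 3: stream[20..21]='6' size=0x6=6, data at stream[23..29]='1c5qlo' -> body[10..16], body so far='ahlviiztl51c5qlo'
Chunk 4: stream[31..32]='0' size=0 (terminator). Final body='ahlviiztl51c5qlo' (16 bytes)
Body byte 15 = 'o'

Answer: o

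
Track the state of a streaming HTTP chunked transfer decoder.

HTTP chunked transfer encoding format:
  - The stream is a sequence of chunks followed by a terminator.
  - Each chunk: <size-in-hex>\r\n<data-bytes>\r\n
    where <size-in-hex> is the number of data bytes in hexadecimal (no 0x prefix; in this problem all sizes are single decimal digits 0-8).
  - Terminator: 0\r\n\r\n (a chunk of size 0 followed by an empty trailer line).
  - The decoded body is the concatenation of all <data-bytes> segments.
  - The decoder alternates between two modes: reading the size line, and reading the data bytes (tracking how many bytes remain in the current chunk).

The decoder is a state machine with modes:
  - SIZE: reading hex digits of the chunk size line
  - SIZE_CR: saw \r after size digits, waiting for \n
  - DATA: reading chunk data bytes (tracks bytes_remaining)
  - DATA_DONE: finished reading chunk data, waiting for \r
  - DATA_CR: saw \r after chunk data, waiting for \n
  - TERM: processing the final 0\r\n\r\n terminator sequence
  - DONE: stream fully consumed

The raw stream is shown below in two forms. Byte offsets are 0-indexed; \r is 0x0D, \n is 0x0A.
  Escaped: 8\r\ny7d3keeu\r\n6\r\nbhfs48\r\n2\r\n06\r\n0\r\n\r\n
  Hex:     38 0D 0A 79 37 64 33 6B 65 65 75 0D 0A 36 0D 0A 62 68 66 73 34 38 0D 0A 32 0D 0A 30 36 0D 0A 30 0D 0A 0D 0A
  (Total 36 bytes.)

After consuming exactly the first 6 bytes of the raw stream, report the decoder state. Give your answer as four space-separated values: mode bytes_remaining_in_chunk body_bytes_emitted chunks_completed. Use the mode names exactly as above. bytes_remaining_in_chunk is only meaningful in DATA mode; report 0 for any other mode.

Byte 0 = '8': mode=SIZE remaining=0 emitted=0 chunks_done=0
Byte 1 = 0x0D: mode=SIZE_CR remaining=0 emitted=0 chunks_done=0
Byte 2 = 0x0A: mode=DATA remaining=8 emitted=0 chunks_done=0
Byte 3 = 'y': mode=DATA remaining=7 emitted=1 chunks_done=0
Byte 4 = '7': mode=DATA remaining=6 emitted=2 chunks_done=0
Byte 5 = 'd': mode=DATA remaining=5 emitted=3 chunks_done=0

Answer: DATA 5 3 0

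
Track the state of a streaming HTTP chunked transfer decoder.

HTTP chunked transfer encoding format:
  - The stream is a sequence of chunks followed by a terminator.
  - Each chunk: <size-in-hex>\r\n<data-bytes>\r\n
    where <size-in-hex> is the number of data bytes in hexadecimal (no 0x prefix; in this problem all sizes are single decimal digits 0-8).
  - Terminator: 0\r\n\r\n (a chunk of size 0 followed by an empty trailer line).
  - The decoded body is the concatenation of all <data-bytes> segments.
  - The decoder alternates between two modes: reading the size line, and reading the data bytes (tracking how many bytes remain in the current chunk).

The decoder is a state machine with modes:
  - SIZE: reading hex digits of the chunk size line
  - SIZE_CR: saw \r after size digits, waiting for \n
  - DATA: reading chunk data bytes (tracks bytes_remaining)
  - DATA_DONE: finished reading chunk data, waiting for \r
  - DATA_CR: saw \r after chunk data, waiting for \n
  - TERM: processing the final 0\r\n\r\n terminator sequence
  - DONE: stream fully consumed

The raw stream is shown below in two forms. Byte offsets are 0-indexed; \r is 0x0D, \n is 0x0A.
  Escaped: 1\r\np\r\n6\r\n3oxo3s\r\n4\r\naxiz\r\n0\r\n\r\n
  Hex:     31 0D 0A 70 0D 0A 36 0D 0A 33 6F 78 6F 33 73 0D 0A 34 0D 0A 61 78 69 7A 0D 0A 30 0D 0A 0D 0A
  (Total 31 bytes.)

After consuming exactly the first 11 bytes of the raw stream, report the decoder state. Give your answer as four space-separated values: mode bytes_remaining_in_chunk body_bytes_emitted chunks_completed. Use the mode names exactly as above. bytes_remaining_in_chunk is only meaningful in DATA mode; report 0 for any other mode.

Byte 0 = '1': mode=SIZE remaining=0 emitted=0 chunks_done=0
Byte 1 = 0x0D: mode=SIZE_CR remaining=0 emitted=0 chunks_done=0
Byte 2 = 0x0A: mode=DATA remaining=1 emitted=0 chunks_done=0
Byte 3 = 'p': mode=DATA_DONE remaining=0 emitted=1 chunks_done=0
Byte 4 = 0x0D: mode=DATA_CR remaining=0 emitted=1 chunks_done=0
Byte 5 = 0x0A: mode=SIZE remaining=0 emitted=1 chunks_done=1
Byte 6 = '6': mode=SIZE remaining=0 emitted=1 chunks_done=1
Byte 7 = 0x0D: mode=SIZE_CR remaining=0 emitted=1 chunks_done=1
Byte 8 = 0x0A: mode=DATA remaining=6 emitted=1 chunks_done=1
Byte 9 = '3': mode=DATA remaining=5 emitted=2 chunks_done=1
Byte 10 = 'o': mode=DATA remaining=4 emitted=3 chunks_done=1

Answer: DATA 4 3 1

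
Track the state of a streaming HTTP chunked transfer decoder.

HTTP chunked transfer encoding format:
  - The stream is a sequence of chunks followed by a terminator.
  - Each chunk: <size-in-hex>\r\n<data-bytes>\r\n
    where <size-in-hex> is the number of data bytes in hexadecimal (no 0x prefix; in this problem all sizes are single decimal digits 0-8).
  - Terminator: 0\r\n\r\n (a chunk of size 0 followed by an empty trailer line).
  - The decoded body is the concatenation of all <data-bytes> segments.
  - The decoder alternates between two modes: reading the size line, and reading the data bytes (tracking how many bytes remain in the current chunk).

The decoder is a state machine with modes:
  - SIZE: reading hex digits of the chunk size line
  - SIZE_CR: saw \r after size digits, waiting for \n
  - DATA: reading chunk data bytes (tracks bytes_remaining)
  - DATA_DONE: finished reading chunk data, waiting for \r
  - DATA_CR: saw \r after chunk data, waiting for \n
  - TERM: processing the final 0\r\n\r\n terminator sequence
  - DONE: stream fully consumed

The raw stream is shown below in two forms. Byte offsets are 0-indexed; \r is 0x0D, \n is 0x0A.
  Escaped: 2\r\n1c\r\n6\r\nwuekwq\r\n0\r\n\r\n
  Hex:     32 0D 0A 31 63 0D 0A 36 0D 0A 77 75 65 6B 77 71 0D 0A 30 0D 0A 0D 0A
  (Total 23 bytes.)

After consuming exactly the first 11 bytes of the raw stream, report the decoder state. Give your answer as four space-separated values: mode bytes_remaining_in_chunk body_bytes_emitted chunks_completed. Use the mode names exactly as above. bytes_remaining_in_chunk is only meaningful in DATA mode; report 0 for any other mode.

Byte 0 = '2': mode=SIZE remaining=0 emitted=0 chunks_done=0
Byte 1 = 0x0D: mode=SIZE_CR remaining=0 emitted=0 chunks_done=0
Byte 2 = 0x0A: mode=DATA remaining=2 emitted=0 chunks_done=0
Byte 3 = '1': mode=DATA remaining=1 emitted=1 chunks_done=0
Byte 4 = 'c': mode=DATA_DONE remaining=0 emitted=2 chunks_done=0
Byte 5 = 0x0D: mode=DATA_CR remaining=0 emitted=2 chunks_done=0
Byte 6 = 0x0A: mode=SIZE remaining=0 emitted=2 chunks_done=1
Byte 7 = '6': mode=SIZE remaining=0 emitted=2 chunks_done=1
Byte 8 = 0x0D: mode=SIZE_CR remaining=0 emitted=2 chunks_done=1
Byte 9 = 0x0A: mode=DATA remaining=6 emitted=2 chunks_done=1
Byte 10 = 'w': mode=DATA remaining=5 emitted=3 chunks_done=1

Answer: DATA 5 3 1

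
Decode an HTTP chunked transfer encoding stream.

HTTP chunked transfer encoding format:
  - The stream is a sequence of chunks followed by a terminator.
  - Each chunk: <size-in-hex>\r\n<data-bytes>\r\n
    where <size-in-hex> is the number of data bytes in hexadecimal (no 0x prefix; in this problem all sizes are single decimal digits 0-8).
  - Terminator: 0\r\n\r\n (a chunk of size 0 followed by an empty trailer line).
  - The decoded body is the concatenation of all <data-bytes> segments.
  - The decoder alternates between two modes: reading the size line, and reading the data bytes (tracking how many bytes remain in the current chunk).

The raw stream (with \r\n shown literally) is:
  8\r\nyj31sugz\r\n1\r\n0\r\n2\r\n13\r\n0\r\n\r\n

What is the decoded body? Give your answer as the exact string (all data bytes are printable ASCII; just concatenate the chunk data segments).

Answer: yj31sugz013

Derivation:
Chunk 1: stream[0..1]='8' size=0x8=8, data at stream[3..11]='yj31sugz' -> body[0..8], body so far='yj31sugz'
Chunk 2: stream[13..14]='1' size=0x1=1, data at stream[16..17]='0' -> body[8..9], body so far='yj31sugz0'
Chunk 3: stream[19..20]='2' size=0x2=2, data at stream[22..24]='13' -> body[9..11], body so far='yj31sugz013'
Chunk 4: stream[26..27]='0' size=0 (terminator). Final body='yj31sugz013' (11 bytes)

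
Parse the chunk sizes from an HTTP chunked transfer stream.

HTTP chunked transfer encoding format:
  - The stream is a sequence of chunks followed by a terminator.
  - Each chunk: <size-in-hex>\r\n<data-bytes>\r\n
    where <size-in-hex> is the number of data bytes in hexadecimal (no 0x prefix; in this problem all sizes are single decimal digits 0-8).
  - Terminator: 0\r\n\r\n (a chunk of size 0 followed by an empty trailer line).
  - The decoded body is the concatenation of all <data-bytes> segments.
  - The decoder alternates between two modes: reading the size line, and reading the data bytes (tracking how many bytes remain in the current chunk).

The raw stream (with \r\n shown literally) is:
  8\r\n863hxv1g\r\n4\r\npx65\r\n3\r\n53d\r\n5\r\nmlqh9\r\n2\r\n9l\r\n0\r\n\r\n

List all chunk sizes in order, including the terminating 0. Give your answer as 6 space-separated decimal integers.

Chunk 1: stream[0..1]='8' size=0x8=8, data at stream[3..11]='863hxv1g' -> body[0..8], body so far='863hxv1g'
Chunk 2: stream[13..14]='4' size=0x4=4, data at stream[16..20]='px65' -> body[8..12], body so far='863hxv1gpx65'
Chunk 3: stream[22..23]='3' size=0x3=3, data at stream[25..28]='53d' -> body[12..15], body so far='863hxv1gpx6553d'
Chunk 4: stream[30..31]='5' size=0x5=5, data at stream[33..38]='mlqh9' -> body[15..20], body so far='863hxv1gpx6553dmlqh9'
Chunk 5: stream[40..41]='2' size=0x2=2, data at stream[43..45]='9l' -> body[20..22], body so far='863hxv1gpx6553dmlqh99l'
Chunk 6: stream[47..48]='0' size=0 (terminator). Final body='863hxv1gpx6553dmlqh99l' (22 bytes)

Answer: 8 4 3 5 2 0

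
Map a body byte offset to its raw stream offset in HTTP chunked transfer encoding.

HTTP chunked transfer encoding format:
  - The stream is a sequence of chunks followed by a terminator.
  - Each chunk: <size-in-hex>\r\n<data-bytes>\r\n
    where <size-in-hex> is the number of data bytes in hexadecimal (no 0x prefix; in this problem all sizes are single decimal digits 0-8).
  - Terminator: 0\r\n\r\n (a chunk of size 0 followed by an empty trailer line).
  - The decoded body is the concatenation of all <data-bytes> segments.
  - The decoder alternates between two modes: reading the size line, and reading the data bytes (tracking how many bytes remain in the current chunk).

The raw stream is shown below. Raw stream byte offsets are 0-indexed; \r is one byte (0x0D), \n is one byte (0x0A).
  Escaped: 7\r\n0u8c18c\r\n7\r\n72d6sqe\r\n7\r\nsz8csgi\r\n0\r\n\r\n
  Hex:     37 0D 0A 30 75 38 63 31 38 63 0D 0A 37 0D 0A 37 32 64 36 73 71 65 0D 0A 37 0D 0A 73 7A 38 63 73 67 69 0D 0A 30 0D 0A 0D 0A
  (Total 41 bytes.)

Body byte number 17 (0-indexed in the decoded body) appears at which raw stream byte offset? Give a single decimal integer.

Answer: 30

Derivation:
Chunk 1: stream[0..1]='7' size=0x7=7, data at stream[3..10]='0u8c18c' -> body[0..7], body so far='0u8c18c'
Chunk 2: stream[12..13]='7' size=0x7=7, data at stream[15..22]='72d6sqe' -> body[7..14], body so far='0u8c18c72d6sqe'
Chunk 3: stream[24..25]='7' size=0x7=7, data at stream[27..34]='sz8csgi' -> body[14..21], body so far='0u8c18c72d6sqesz8csgi'
Chunk 4: stream[36..37]='0' size=0 (terminator). Final body='0u8c18c72d6sqesz8csgi' (21 bytes)
Body byte 17 at stream offset 30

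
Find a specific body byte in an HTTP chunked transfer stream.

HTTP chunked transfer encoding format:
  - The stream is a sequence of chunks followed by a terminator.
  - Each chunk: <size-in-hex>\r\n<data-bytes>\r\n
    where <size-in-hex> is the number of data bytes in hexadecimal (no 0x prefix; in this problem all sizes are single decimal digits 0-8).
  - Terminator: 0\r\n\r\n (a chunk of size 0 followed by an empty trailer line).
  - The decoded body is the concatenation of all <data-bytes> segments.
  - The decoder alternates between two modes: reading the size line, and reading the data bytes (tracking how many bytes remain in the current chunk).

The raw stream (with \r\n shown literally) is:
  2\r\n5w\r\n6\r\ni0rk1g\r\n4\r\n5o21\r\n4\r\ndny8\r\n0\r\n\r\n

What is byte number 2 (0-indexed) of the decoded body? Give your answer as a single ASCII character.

Chunk 1: stream[0..1]='2' size=0x2=2, data at stream[3..5]='5w' -> body[0..2], body so far='5w'
Chunk 2: stream[7..8]='6' size=0x6=6, data at stream[10..16]='i0rk1g' -> body[2..8], body so far='5wi0rk1g'
Chunk 3: stream[18..19]='4' size=0x4=4, data at stream[21..25]='5o21' -> body[8..12], body so far='5wi0rk1g5o21'
Chunk 4: stream[27..28]='4' size=0x4=4, data at stream[30..34]='dny8' -> body[12..16], body so far='5wi0rk1g5o21dny8'
Chunk 5: stream[36..37]='0' size=0 (terminator). Final body='5wi0rk1g5o21dny8' (16 bytes)
Body byte 2 = 'i'

Answer: i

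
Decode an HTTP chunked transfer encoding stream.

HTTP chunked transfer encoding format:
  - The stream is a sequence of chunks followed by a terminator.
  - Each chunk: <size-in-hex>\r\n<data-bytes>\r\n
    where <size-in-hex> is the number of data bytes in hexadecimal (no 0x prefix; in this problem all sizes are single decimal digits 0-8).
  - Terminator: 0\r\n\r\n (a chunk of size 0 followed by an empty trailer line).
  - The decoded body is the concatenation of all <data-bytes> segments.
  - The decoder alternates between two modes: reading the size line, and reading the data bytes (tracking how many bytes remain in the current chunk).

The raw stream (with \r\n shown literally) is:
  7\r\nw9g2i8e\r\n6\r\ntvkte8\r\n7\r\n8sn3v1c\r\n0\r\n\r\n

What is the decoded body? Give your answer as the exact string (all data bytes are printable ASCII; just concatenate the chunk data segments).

Answer: w9g2i8etvkte88sn3v1c

Derivation:
Chunk 1: stream[0..1]='7' size=0x7=7, data at stream[3..10]='w9g2i8e' -> body[0..7], body so far='w9g2i8e'
Chunk 2: stream[12..13]='6' size=0x6=6, data at stream[15..21]='tvkte8' -> body[7..13], body so far='w9g2i8etvkte8'
Chunk 3: stream[23..24]='7' size=0x7=7, data at stream[26..33]='8sn3v1c' -> body[13..20], body so far='w9g2i8etvkte88sn3v1c'
Chunk 4: stream[35..36]='0' size=0 (terminator). Final body='w9g2i8etvkte88sn3v1c' (20 bytes)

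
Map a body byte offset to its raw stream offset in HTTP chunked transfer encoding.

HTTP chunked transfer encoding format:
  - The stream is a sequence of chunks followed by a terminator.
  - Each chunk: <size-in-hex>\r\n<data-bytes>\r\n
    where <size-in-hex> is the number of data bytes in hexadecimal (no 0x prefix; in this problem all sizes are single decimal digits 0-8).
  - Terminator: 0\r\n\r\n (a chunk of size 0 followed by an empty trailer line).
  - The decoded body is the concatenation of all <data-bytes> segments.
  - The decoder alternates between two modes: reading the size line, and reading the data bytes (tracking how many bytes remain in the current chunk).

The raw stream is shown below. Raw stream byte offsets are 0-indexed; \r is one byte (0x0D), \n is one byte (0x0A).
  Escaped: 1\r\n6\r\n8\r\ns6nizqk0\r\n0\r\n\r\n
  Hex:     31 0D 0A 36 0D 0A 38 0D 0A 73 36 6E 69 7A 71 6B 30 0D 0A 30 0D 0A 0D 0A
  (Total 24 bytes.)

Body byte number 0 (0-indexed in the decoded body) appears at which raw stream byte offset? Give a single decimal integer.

Chunk 1: stream[0..1]='1' size=0x1=1, data at stream[3..4]='6' -> body[0..1], body so far='6'
Chunk 2: stream[6..7]='8' size=0x8=8, data at stream[9..17]='s6nizqk0' -> body[1..9], body so far='6s6nizqk0'
Chunk 3: stream[19..20]='0' size=0 (terminator). Final body='6s6nizqk0' (9 bytes)
Body byte 0 at stream offset 3

Answer: 3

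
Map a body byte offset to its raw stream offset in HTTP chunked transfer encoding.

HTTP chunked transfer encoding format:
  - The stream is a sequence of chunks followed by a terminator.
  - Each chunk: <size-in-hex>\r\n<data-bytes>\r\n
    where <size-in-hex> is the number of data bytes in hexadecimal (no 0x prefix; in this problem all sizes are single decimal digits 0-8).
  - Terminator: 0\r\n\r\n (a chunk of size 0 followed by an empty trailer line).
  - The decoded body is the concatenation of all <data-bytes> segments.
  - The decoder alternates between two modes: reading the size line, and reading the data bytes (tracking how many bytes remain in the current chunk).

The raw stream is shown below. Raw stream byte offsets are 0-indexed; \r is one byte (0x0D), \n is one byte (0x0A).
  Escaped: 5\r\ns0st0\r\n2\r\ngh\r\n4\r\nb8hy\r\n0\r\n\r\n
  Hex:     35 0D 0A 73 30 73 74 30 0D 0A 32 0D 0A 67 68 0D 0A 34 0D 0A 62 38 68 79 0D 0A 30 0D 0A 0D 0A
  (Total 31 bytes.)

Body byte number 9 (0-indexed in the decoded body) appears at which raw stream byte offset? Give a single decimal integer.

Answer: 22

Derivation:
Chunk 1: stream[0..1]='5' size=0x5=5, data at stream[3..8]='s0st0' -> body[0..5], body so far='s0st0'
Chunk 2: stream[10..11]='2' size=0x2=2, data at stream[13..15]='gh' -> body[5..7], body so far='s0st0gh'
Chunk 3: stream[17..18]='4' size=0x4=4, data at stream[20..24]='b8hy' -> body[7..11], body so far='s0st0ghb8hy'
Chunk 4: stream[26..27]='0' size=0 (terminator). Final body='s0st0ghb8hy' (11 bytes)
Body byte 9 at stream offset 22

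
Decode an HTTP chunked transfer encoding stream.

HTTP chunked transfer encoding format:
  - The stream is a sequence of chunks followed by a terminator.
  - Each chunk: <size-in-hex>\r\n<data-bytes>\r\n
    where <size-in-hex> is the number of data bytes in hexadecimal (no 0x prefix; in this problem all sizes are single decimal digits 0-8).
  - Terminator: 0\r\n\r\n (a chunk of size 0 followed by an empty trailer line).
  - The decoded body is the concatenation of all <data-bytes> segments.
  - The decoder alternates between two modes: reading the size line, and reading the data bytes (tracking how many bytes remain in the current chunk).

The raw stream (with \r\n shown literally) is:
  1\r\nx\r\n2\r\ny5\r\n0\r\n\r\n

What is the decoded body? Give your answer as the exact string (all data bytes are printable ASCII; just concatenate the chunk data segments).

Chunk 1: stream[0..1]='1' size=0x1=1, data at stream[3..4]='x' -> body[0..1], body so far='x'
Chunk 2: stream[6..7]='2' size=0x2=2, data at stream[9..11]='y5' -> body[1..3], body so far='xy5'
Chunk 3: stream[13..14]='0' size=0 (terminator). Final body='xy5' (3 bytes)

Answer: xy5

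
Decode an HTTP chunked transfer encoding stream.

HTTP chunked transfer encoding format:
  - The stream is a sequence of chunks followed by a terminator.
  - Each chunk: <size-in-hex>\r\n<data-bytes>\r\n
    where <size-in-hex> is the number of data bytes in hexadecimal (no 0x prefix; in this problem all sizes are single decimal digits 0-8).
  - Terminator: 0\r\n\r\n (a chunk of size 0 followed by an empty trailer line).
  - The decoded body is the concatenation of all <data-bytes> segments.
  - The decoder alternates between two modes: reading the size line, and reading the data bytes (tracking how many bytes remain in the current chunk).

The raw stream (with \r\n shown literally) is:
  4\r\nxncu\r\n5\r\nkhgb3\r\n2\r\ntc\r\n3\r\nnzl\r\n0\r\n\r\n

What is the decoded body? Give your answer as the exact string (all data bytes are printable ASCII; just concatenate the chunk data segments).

Chunk 1: stream[0..1]='4' size=0x4=4, data at stream[3..7]='xncu' -> body[0..4], body so far='xncu'
Chunk 2: stream[9..10]='5' size=0x5=5, data at stream[12..17]='khgb3' -> body[4..9], body so far='xncukhgb3'
Chunk 3: stream[19..20]='2' size=0x2=2, data at stream[22..24]='tc' -> body[9..11], body so far='xncukhgb3tc'
Chunk 4: stream[26..27]='3' size=0x3=3, data at stream[29..32]='nzl' -> body[11..14], body so far='xncukhgb3tcnzl'
Chunk 5: stream[34..35]='0' size=0 (terminator). Final body='xncukhgb3tcnzl' (14 bytes)

Answer: xncukhgb3tcnzl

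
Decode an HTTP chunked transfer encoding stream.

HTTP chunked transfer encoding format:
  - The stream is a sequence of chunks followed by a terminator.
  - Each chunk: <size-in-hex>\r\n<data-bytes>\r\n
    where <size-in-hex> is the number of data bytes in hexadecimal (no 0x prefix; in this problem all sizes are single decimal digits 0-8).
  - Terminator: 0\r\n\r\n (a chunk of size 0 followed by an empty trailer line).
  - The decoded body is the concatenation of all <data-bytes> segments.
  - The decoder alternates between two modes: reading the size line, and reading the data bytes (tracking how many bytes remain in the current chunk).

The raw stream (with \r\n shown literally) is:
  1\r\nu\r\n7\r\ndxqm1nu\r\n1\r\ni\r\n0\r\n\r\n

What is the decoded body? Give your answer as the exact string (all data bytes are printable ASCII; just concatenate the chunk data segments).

Answer: udxqm1nui

Derivation:
Chunk 1: stream[0..1]='1' size=0x1=1, data at stream[3..4]='u' -> body[0..1], body so far='u'
Chunk 2: stream[6..7]='7' size=0x7=7, data at stream[9..16]='dxqm1nu' -> body[1..8], body so far='udxqm1nu'
Chunk 3: stream[18..19]='1' size=0x1=1, data at stream[21..22]='i' -> body[8..9], body so far='udxqm1nui'
Chunk 4: stream[24..25]='0' size=0 (terminator). Final body='udxqm1nui' (9 bytes)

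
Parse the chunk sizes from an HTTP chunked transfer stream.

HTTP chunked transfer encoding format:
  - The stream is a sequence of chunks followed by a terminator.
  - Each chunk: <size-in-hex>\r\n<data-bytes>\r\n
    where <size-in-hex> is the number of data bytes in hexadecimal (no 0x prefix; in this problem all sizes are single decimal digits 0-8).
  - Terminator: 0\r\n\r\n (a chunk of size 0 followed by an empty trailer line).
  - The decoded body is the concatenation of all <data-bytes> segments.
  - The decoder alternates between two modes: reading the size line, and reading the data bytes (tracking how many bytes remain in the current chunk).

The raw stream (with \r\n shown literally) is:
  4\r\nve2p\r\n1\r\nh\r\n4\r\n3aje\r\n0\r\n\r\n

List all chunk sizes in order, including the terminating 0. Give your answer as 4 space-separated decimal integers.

Answer: 4 1 4 0

Derivation:
Chunk 1: stream[0..1]='4' size=0x4=4, data at stream[3..7]='ve2p' -> body[0..4], body so far='ve2p'
Chunk 2: stream[9..10]='1' size=0x1=1, data at stream[12..13]='h' -> body[4..5], body so far='ve2ph'
Chunk 3: stream[15..16]='4' size=0x4=4, data at stream[18..22]='3aje' -> body[5..9], body so far='ve2ph3aje'
Chunk 4: stream[24..25]='0' size=0 (terminator). Final body='ve2ph3aje' (9 bytes)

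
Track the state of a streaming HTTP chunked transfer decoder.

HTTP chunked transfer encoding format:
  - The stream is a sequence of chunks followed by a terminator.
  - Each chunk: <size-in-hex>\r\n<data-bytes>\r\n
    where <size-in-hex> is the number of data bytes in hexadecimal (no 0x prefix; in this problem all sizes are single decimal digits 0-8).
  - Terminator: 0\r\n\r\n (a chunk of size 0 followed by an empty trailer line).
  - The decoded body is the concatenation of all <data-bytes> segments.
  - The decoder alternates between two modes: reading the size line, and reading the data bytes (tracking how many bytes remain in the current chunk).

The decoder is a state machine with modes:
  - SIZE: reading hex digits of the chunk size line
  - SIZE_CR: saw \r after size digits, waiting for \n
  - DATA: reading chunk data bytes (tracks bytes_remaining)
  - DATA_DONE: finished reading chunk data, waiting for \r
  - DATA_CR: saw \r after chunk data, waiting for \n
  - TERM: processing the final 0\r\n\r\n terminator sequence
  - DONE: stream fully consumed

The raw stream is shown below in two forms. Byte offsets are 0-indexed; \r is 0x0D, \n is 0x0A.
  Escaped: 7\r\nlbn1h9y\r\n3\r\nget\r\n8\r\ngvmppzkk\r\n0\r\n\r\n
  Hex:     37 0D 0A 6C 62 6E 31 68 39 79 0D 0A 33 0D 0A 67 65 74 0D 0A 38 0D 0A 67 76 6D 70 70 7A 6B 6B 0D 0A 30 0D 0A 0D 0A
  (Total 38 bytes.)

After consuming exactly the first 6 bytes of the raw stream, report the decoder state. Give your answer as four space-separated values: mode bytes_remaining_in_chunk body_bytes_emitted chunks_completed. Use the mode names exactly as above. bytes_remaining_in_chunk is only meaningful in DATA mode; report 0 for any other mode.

Answer: DATA 4 3 0

Derivation:
Byte 0 = '7': mode=SIZE remaining=0 emitted=0 chunks_done=0
Byte 1 = 0x0D: mode=SIZE_CR remaining=0 emitted=0 chunks_done=0
Byte 2 = 0x0A: mode=DATA remaining=7 emitted=0 chunks_done=0
Byte 3 = 'l': mode=DATA remaining=6 emitted=1 chunks_done=0
Byte 4 = 'b': mode=DATA remaining=5 emitted=2 chunks_done=0
Byte 5 = 'n': mode=DATA remaining=4 emitted=3 chunks_done=0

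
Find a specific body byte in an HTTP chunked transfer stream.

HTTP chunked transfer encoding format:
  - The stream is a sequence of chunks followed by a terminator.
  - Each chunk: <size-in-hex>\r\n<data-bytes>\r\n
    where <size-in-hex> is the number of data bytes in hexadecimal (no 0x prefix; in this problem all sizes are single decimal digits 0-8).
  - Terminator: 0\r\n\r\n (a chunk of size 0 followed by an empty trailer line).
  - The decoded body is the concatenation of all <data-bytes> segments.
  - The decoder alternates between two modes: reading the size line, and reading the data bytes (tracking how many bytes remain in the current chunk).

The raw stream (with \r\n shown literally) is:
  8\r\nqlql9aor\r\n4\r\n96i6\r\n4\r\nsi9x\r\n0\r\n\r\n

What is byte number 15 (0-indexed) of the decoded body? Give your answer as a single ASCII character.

Answer: x

Derivation:
Chunk 1: stream[0..1]='8' size=0x8=8, data at stream[3..11]='qlql9aor' -> body[0..8], body so far='qlql9aor'
Chunk 2: stream[13..14]='4' size=0x4=4, data at stream[16..20]='96i6' -> body[8..12], body so far='qlql9aor96i6'
Chunk 3: stream[22..23]='4' size=0x4=4, data at stream[25..29]='si9x' -> body[12..16], body so far='qlql9aor96i6si9x'
Chunk 4: stream[31..32]='0' size=0 (terminator). Final body='qlql9aor96i6si9x' (16 bytes)
Body byte 15 = 'x'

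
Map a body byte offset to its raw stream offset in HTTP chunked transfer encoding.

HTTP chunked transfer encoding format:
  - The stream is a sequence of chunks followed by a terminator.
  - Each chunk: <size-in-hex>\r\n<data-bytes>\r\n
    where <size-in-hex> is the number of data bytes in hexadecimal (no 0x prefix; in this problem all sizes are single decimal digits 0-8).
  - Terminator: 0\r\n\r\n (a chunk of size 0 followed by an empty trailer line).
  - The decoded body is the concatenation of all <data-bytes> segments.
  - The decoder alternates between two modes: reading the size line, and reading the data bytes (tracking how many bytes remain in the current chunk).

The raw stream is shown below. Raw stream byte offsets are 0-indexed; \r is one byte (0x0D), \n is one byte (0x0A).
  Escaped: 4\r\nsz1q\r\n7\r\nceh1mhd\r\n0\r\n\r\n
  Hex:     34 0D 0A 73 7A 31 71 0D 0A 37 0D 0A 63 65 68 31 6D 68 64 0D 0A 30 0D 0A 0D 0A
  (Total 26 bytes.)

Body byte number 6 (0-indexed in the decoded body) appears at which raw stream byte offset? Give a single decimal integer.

Answer: 14

Derivation:
Chunk 1: stream[0..1]='4' size=0x4=4, data at stream[3..7]='sz1q' -> body[0..4], body so far='sz1q'
Chunk 2: stream[9..10]='7' size=0x7=7, data at stream[12..19]='ceh1mhd' -> body[4..11], body so far='sz1qceh1mhd'
Chunk 3: stream[21..22]='0' size=0 (terminator). Final body='sz1qceh1mhd' (11 bytes)
Body byte 6 at stream offset 14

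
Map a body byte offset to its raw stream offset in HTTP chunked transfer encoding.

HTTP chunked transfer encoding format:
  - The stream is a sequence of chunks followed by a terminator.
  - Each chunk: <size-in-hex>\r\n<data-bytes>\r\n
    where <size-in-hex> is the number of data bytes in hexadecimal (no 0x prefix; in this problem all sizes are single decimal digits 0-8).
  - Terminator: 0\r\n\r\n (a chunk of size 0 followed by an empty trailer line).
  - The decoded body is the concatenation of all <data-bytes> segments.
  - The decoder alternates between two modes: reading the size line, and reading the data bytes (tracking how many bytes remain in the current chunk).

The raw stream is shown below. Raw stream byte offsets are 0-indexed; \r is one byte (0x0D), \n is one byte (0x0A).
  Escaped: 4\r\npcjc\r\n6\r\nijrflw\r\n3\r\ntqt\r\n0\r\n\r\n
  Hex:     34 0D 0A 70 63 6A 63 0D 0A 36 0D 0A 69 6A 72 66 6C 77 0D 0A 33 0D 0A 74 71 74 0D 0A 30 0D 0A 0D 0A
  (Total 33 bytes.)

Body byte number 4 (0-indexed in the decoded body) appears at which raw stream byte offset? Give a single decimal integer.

Answer: 12

Derivation:
Chunk 1: stream[0..1]='4' size=0x4=4, data at stream[3..7]='pcjc' -> body[0..4], body so far='pcjc'
Chunk 2: stream[9..10]='6' size=0x6=6, data at stream[12..18]='ijrflw' -> body[4..10], body so far='pcjcijrflw'
Chunk 3: stream[20..21]='3' size=0x3=3, data at stream[23..26]='tqt' -> body[10..13], body so far='pcjcijrflwtqt'
Chunk 4: stream[28..29]='0' size=0 (terminator). Final body='pcjcijrflwtqt' (13 bytes)
Body byte 4 at stream offset 12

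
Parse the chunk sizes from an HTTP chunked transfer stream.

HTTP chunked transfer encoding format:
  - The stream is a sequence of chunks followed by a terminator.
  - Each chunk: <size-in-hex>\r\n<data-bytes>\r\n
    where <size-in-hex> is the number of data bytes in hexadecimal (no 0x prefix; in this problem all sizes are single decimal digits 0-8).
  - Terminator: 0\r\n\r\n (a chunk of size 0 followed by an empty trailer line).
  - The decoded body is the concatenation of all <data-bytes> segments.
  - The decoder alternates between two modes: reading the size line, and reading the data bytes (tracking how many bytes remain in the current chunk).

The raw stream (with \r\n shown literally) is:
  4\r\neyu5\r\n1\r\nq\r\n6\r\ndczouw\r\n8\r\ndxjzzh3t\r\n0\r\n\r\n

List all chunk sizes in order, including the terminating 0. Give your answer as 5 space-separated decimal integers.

Chunk 1: stream[0..1]='4' size=0x4=4, data at stream[3..7]='eyu5' -> body[0..4], body so far='eyu5'
Chunk 2: stream[9..10]='1' size=0x1=1, data at stream[12..13]='q' -> body[4..5], body so far='eyu5q'
Chunk 3: stream[15..16]='6' size=0x6=6, data at stream[18..24]='dczouw' -> body[5..11], body so far='eyu5qdczouw'
Chunk 4: stream[26..27]='8' size=0x8=8, data at stream[29..37]='dxjzzh3t' -> body[11..19], body so far='eyu5qdczouwdxjzzh3t'
Chunk 5: stream[39..40]='0' size=0 (terminator). Final body='eyu5qdczouwdxjzzh3t' (19 bytes)

Answer: 4 1 6 8 0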